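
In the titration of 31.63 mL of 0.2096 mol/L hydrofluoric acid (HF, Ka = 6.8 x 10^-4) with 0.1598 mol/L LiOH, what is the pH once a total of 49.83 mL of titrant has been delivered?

n(acid) = 0.2096 x 0.03163 = 0.006630 mol; n(LiOH) added = 0.1598 x 0.04983 = 0.007963 mol.
Base is in excess by 0.007963 - 0.006630 = 0.001333 mol in a total volume of 0.08146 L.
[OH^-] = 0.001333/0.08146 = 0.01637 M, so pOH = 1.79 and pH = 14.00 - 1.79 = 12.21.

12.21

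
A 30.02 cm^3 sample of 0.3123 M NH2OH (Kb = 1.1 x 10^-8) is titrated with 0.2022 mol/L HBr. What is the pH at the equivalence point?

3.48

n(NH2OH) = 0.3123 x 0.03002 = 0.009375 mol; V(HBr) at equivalence = 0.009375/0.2022 = 0.04637 L.
At equivalence the base is fully converted to NH3OH+; total volume = 0.07639 L, so [NH3OH+] = 0.009375/0.07639 = 0.1227 M.
Ka(NH3OH+) = Kw/Kb = 1.0e-14 / 1.1 x 10^-8 = 9.09e-7.
[H^+] = sqrt(Ka x [NH3OH+]) = sqrt(9.09e-7 x 0.1227) = 0.000334 M.
pH = -log(0.000334) = 3.48.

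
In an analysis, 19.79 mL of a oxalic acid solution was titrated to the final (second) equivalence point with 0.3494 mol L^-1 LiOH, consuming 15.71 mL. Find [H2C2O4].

0.139 M

n(LiOH) = 0.3494 x 0.01571 = 0.005489 mol.
At the final (second) equivalence point, 2 mol OH^- react per mol H2C2O4, so n(H2C2O4) = 0.005489 / 2 = 0.002745 mol.
[H2C2O4] = 0.002745 / 0.01979 L = 0.139 M.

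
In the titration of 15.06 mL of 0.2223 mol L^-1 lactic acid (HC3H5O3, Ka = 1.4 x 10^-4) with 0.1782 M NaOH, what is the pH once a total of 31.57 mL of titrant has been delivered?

n(acid) = 0.2223 x 0.01506 = 0.003348 mol; n(NaOH) added = 0.1782 x 0.03157 = 0.005626 mol.
Base is in excess by 0.005626 - 0.003348 = 0.002278 mol in a total volume of 0.04663 L.
[OH^-] = 0.002278/0.04663 = 0.04885 M, so pOH = 1.31 and pH = 14.00 - 1.31 = 12.69.

12.69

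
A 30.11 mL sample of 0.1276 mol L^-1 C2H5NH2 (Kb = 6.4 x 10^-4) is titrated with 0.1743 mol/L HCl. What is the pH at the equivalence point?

n(C2H5NH2) = 0.1276 x 0.03011 = 0.003842 mol; V(HCl) at equivalence = 0.003842/0.1743 = 0.02204 L.
At equivalence the base is fully converted to C2H5NH3+; total volume = 0.05215 L, so [C2H5NH3+] = 0.003842/0.05215 = 0.07367 M.
Ka(C2H5NH3+) = Kw/Kb = 1.0e-14 / 6.4 x 10^-4 = 1.56e-11.
[H^+] = sqrt(Ka x [C2H5NH3+]) = sqrt(1.56e-11 x 0.07367) = 1.07e-6 M.
pH = -log(1.07e-6) = 5.97.

5.97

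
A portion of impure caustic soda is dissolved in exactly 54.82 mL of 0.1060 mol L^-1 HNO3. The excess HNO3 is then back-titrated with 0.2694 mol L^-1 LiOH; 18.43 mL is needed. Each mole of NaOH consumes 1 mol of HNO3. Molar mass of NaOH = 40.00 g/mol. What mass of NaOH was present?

0.0338 g

Total n(HNO3) added = 0.1060 x 0.05482 = 0.005811 mol.
n(LiOH) used = 0.2694 x 0.01843 = 0.004965 mol, which equals the excess n(HNO3).
So n(HNO3) consumed by the sample = 0.005811 - 0.004965 = 0.0008459 mol.
n(NaOH) = 0.0008459 / 1 = 0.0008459 mol.
mass = 0.0008459 mol x 40.00 g/mol = 0.0338 g.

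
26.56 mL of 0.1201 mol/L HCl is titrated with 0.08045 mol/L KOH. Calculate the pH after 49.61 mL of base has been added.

12.02

n(acid) = 0.1201 x 0.02656 = 0.003190 mol; n(KOH) added = 0.08045 x 0.04961 = 0.003991 mol.
Base is in excess by 0.003991 - 0.003190 = 0.0008013 mol in a total volume of 0.07617 L.
[OH^-] = 0.0008013/0.07617 = 0.01052 M, so pOH = 1.98 and pH = 14.00 - 1.98 = 12.02.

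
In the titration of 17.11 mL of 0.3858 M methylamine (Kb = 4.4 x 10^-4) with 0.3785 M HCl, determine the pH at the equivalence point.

n(CH3NH2) = 0.3858 x 0.01711 = 0.006601 mol; V(HCl) at equivalence = 0.006601/0.3785 = 0.01744 L.
At equivalence the base is fully converted to CH3NH3+; total volume = 0.03455 L, so [CH3NH3+] = 0.006601/0.03455 = 0.1911 M.
Ka(CH3NH3+) = Kw/Kb = 1.0e-14 / 4.4 x 10^-4 = 2.27e-11.
[H^+] = sqrt(Ka x [CH3NH3+]) = sqrt(2.27e-11 x 0.1911) = 2.08e-6 M.
pH = -log(2.08e-6) = 5.68.

5.68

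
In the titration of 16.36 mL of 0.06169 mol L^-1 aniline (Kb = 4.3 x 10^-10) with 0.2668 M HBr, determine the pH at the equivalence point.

2.97

n(C6H5NH2) = 0.06169 x 0.01636 = 0.001009 mol; V(HBr) at equivalence = 0.001009/0.2668 = 0.003783 L.
At equivalence the base is fully converted to C6H5NH3+; total volume = 0.02014 L, so [C6H5NH3+] = 0.001009/0.02014 = 0.05010 M.
Ka(C6H5NH3+) = Kw/Kb = 1.0e-14 / 4.3 x 10^-10 = 2.33e-5.
[H^+] = sqrt(Ka x [C6H5NH3+]) = sqrt(2.33e-5 x 0.05010) = 0.00108 M.
pH = -log(0.00108) = 2.97.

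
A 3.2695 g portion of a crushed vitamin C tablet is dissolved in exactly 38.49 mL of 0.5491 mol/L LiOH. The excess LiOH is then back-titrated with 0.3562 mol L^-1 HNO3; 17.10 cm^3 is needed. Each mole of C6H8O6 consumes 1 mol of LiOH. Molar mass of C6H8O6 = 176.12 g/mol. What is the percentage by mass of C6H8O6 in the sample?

81.0%

Total n(LiOH) added = 0.5491 x 0.03849 = 0.02113 mol.
n(HNO3) used = 0.3562 x 0.01710 = 0.006091 mol, which equals the excess n(LiOH).
So n(LiOH) consumed by the sample = 0.02113 - 0.006091 = 0.01504 mol.
n(C6H8O6) = 0.01504 / 1 = 0.01504 mol.
mass C6H8O6 = 0.01504 x 176.12 = 2.650 g, so %C6H8O6 = 2.650/3.2695 x 100 = 81.0%.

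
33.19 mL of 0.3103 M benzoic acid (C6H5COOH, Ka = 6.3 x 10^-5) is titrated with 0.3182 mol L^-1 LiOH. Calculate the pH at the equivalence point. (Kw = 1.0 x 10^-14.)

n(C6H5COOH) = 0.3103 x 0.03319 = 0.01030 mol; V(LiOH) at equivalence = 0.01030/0.3182 = 0.03237 L.
At equivalence all the acid is converted to C6H5COO-; total volume = 0.03319 + 0.03237 = 0.06556 L, so [C6H5COO-] = 0.01030/0.06556 = 0.1571 M.
Kb = Kw/Ka = 1.0e-14 / 6.3 x 10^-5 = 1.59e-10.
[OH^-] = sqrt(Kb x [C6H5COO-]) = sqrt(1.59e-10 x 0.1571) = 4.99e-6 M.
pOH = 5.30, so pH = 14.00 - 5.30 = 8.70.

8.70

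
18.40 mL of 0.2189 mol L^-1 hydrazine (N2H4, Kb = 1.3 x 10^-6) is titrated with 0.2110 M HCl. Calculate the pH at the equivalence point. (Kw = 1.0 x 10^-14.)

n(N2H4) = 0.2189 x 0.01840 = 0.004028 mol; V(HCl) at equivalence = 0.004028/0.2110 = 0.01909 L.
At equivalence the base is fully converted to N2H5+; total volume = 0.03749 L, so [N2H5+] = 0.004028/0.03749 = 0.1074 M.
Ka(N2H5+) = Kw/Kb = 1.0e-14 / 1.3 x 10^-6 = 7.69e-9.
[H^+] = sqrt(Ka x [N2H5+]) = sqrt(7.69e-9 x 0.1074) = 2.87e-5 M.
pH = -log(2.87e-5) = 4.54.

4.54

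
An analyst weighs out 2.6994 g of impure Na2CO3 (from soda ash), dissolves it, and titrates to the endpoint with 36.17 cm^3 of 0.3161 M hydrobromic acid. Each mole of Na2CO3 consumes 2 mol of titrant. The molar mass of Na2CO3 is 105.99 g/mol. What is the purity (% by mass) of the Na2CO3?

22.4%

n(HBr) = 0.3161 x 0.03617 = 0.01143 mol.
n(Na2CO3) = 0.01143 / 2 = 0.005717 mol.
mass of Na2CO3 = 0.005717 x 105.99 = 0.6059 g.
% purity = 0.6059 / 2.6994 x 100 = 22.4%.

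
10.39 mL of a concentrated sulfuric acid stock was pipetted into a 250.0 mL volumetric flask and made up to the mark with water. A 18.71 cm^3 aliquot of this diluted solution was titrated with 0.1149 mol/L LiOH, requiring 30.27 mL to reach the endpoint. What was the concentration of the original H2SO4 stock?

n(LiOH) = 0.1149 x 0.03027 = 0.003478 mol.
n(H2SO4) in the aliquot = 0.003478 x 1/2 = 0.001739 mol.
[diluted H2SO4] = 0.001739 / 0.01871 = 0.09295 M.
Dilution factor = 250.0/10.39 = 24.06, so [stock] = 0.09295 x 24.06 = 2.24 M.

2.24 M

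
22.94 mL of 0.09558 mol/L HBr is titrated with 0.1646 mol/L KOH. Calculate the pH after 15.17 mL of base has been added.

11.90

n(acid) = 0.09558 x 0.02294 = 0.002193 mol; n(KOH) added = 0.1646 x 0.01517 = 0.002497 mol.
Base is in excess by 0.002497 - 0.002193 = 0.0003044 mol in a total volume of 0.03811 L.
[OH^-] = 0.0003044/0.03811 = 0.007987 M, so pOH = 2.10 and pH = 14.00 - 2.10 = 11.90.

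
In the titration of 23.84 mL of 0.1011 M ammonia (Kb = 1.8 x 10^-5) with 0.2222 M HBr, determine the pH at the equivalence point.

5.21

n(NH3) = 0.1011 x 0.02384 = 0.002410 mol; V(HBr) at equivalence = 0.002410/0.2222 = 0.01085 L.
At equivalence the base is fully converted to NH4+; total volume = 0.03469 L, so [NH4+] = 0.002410/0.03469 = 0.06948 M.
Ka(NH4+) = Kw/Kb = 1.0e-14 / 1.8 x 10^-5 = 5.56e-10.
[H^+] = sqrt(Ka x [NH4+]) = sqrt(5.56e-10 x 0.06948) = 6.21e-6 M.
pH = -log(6.21e-6) = 5.21.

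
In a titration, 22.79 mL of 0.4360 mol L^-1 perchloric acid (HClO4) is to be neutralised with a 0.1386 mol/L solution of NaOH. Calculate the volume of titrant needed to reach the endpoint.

n(HClO4) = 0.4360 mol/L x 0.02279 L = 0.009936 mol.
At equivalence n(NaOH) = n(HClO4) = 0.009936 mol.
V(NaOH) = 0.009936 / 0.1386 = 0.07169 L = 71.7 mL.

71.7 mL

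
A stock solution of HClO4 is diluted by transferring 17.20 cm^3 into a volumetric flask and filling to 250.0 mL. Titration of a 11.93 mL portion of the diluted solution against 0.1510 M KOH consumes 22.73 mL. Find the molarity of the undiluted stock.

4.18 M

n(KOH) = 0.1510 x 0.02273 = 0.003432 mol.
n(HClO4) in the aliquot = 0.003432 mol.
[diluted HClO4] = 0.003432 / 0.01193 = 0.2877 M.
Dilution factor = 250.0/17.20 = 14.53, so [stock] = 0.2877 x 14.53 = 4.18 M.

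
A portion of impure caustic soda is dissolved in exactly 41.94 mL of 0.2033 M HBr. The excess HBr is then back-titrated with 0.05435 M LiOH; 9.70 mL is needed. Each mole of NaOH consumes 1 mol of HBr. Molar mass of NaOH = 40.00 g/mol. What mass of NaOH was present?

Total n(HBr) added = 0.2033 x 0.04194 = 0.008526 mol.
n(LiOH) used = 0.05435 x 0.009700 = 0.0005272 mol, which equals the excess n(HBr).
So n(HBr) consumed by the sample = 0.008526 - 0.0005272 = 0.007999 mol.
n(NaOH) = 0.007999 / 1 = 0.007999 mol.
mass = 0.007999 mol x 40.00 g/mol = 0.320 g.

0.320 g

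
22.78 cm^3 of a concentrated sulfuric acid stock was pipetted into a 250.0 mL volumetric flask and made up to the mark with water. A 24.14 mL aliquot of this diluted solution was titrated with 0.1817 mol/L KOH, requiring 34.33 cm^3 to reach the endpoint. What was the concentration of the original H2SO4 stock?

1.42 M

n(KOH) = 0.1817 x 0.03433 = 0.006238 mol.
n(H2SO4) in the aliquot = 0.006238 x 1/2 = 0.003119 mol.
[diluted H2SO4] = 0.003119 / 0.02414 = 0.1292 M.
Dilution factor = 250.0/22.78 = 10.97, so [stock] = 0.1292 x 10.97 = 1.42 M.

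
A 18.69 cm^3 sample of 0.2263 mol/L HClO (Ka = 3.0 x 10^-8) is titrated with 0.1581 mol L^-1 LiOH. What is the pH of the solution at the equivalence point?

n(HClO) = 0.2263 x 0.01869 = 0.004230 mol; V(LiOH) at equivalence = 0.004230/0.1581 = 0.02675 L.
At equivalence all the acid is converted to ClO-; total volume = 0.01869 + 0.02675 = 0.04544 L, so [ClO-] = 0.004230/0.04544 = 0.09307 M.
Kb = Kw/Ka = 1.0e-14 / 3.0 x 10^-8 = 3.33e-7.
[OH^-] = sqrt(Kb x [ClO-]) = sqrt(3.33e-7 x 0.09307) = 0.000176 M.
pOH = 3.75, so pH = 14.00 - 3.75 = 10.25.

10.25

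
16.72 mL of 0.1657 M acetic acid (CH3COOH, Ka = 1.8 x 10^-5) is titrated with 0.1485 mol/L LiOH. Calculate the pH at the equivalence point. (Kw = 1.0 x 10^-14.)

n(CH3COOH) = 0.1657 x 0.01672 = 0.002771 mol; V(LiOH) at equivalence = 0.002771/0.1485 = 0.01866 L.
At equivalence all the acid is converted to CH3COO-; total volume = 0.01672 + 0.01866 = 0.03538 L, so [CH3COO-] = 0.002771/0.03538 = 0.07831 M.
Kb = Kw/Ka = 1.0e-14 / 1.8 x 10^-5 = 5.56e-10.
[OH^-] = sqrt(Kb x [CH3COO-]) = sqrt(5.56e-10 x 0.07831) = 6.60e-6 M.
pOH = 5.18, so pH = 14.00 - 5.18 = 8.82.

8.82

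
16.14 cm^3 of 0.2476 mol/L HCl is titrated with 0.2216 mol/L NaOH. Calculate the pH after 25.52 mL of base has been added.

n(acid) = 0.2476 x 0.01614 = 0.003996 mol; n(NaOH) added = 0.2216 x 0.02552 = 0.005655 mol.
Base is in excess by 0.005655 - 0.003996 = 0.001659 mol in a total volume of 0.04166 L.
[OH^-] = 0.001659/0.04166 = 0.03982 M, so pOH = 1.40 and pH = 14.00 - 1.40 = 12.60.

12.60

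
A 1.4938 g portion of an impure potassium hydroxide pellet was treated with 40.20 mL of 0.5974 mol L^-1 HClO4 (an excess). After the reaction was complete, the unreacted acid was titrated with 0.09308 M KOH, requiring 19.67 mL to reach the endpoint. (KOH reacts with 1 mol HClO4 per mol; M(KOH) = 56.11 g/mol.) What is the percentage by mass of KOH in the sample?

83.3%

Total n(HClO4) added = 0.5974 x 0.04020 = 0.02402 mol.
n(KOH) used = 0.09308 x 0.01967 = 0.001831 mol, which equals the excess n(HClO4).
So n(HClO4) consumed by the sample = 0.02402 - 0.001831 = 0.02218 mol.
n(KOH) = 0.02218 / 1 = 0.02218 mol.
mass KOH = 0.02218 x 56.11 = 1.245 g, so %KOH = 1.245/1.4938 x 100 = 83.3%.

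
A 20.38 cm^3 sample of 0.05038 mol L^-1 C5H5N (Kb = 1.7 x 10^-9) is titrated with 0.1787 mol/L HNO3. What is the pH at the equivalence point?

3.32

n(C5H5N) = 0.05038 x 0.02038 = 0.001027 mol; V(HNO3) at equivalence = 0.001027/0.1787 = 0.005746 L.
At equivalence the base is fully converted to C5H5NH+; total volume = 0.02613 L, so [C5H5NH+] = 0.001027/0.02613 = 0.03930 M.
Ka(C5H5NH+) = Kw/Kb = 1.0e-14 / 1.7 x 10^-9 = 5.88e-6.
[H^+] = sqrt(Ka x [C5H5NH+]) = sqrt(5.88e-6 x 0.03930) = 0.000481 M.
pH = -log(0.000481) = 3.32.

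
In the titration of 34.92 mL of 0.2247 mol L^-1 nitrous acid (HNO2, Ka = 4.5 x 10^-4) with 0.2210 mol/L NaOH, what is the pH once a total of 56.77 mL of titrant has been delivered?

12.71

n(acid) = 0.2247 x 0.03492 = 0.007847 mol; n(NaOH) added = 0.2210 x 0.05677 = 0.01255 mol.
Base is in excess by 0.01255 - 0.007847 = 0.004700 mol in a total volume of 0.09169 L.
[OH^-] = 0.004700/0.09169 = 0.05126 M, so pOH = 1.29 and pH = 14.00 - 1.29 = 12.71.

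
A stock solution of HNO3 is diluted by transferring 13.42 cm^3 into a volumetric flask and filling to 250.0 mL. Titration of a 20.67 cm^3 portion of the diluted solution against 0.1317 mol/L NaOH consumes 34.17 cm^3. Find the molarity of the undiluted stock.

n(NaOH) = 0.1317 x 0.03417 = 0.004500 mol.
n(HNO3) in the aliquot = 0.004500 mol.
[diluted HNO3] = 0.004500 / 0.02067 = 0.2177 M.
Dilution factor = 250.0/13.42 = 18.63, so [stock] = 0.2177 x 18.63 = 4.06 M.

4.06 M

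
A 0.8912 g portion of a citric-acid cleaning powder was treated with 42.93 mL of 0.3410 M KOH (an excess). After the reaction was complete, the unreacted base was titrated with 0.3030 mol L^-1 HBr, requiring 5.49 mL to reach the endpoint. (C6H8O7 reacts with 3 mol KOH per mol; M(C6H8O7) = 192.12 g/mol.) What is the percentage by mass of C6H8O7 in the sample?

Total n(KOH) added = 0.3410 x 0.04293 = 0.01464 mol.
n(HBr) used = 0.3030 x 0.005490 = 0.001663 mol, which equals the excess n(KOH).
So n(KOH) consumed by the sample = 0.01464 - 0.001663 = 0.01298 mol.
n(C6H8O7) = 0.01298 / 3 = 0.004325 mol.
mass C6H8O7 = 0.004325 x 192.12 = 0.8310 g, so %C6H8O7 = 0.8310/0.8912 x 100 = 93.2%.

93.2%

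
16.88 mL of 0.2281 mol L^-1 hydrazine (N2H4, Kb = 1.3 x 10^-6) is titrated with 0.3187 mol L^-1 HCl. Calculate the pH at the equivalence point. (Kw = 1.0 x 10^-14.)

n(N2H4) = 0.2281 x 0.01688 = 0.003850 mol; V(HCl) at equivalence = 0.003850/0.3187 = 0.01208 L.
At equivalence the base is fully converted to N2H5+; total volume = 0.02896 L, so [N2H5+] = 0.003850/0.02896 = 0.1329 M.
Ka(N2H5+) = Kw/Kb = 1.0e-14 / 1.3 x 10^-6 = 7.69e-9.
[H^+] = sqrt(Ka x [N2H5+]) = sqrt(7.69e-9 x 0.1329) = 3.20e-5 M.
pH = -log(3.20e-5) = 4.50.

4.50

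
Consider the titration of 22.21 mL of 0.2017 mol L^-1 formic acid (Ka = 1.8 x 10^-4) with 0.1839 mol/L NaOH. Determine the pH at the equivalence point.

n(HCOOH) = 0.2017 x 0.02221 = 0.004480 mol; V(NaOH) at equivalence = 0.004480/0.1839 = 0.02436 L.
At equivalence all the acid is converted to HCOO-; total volume = 0.02221 + 0.02436 = 0.04657 L, so [HCOO-] = 0.004480/0.04657 = 0.09619 M.
Kb = Kw/Ka = 1.0e-14 / 1.8 x 10^-4 = 5.56e-11.
[OH^-] = sqrt(Kb x [HCOO-]) = sqrt(5.56e-11 x 0.09619) = 2.31e-6 M.
pOH = 5.64, so pH = 14.00 - 5.64 = 8.36.

8.36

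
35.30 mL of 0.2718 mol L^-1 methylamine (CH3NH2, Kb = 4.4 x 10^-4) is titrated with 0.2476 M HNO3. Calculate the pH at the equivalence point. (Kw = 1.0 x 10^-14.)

n(CH3NH2) = 0.2718 x 0.03530 = 0.009595 mol; V(HNO3) at equivalence = 0.009595/0.2476 = 0.03875 L.
At equivalence the base is fully converted to CH3NH3+; total volume = 0.07405 L, so [CH3NH3+] = 0.009595/0.07405 = 0.1296 M.
Ka(CH3NH3+) = Kw/Kb = 1.0e-14 / 4.4 x 10^-4 = 2.27e-11.
[H^+] = sqrt(Ka x [CH3NH3+]) = sqrt(2.27e-11 x 0.1296) = 1.72e-6 M.
pH = -log(1.72e-6) = 5.77.

5.77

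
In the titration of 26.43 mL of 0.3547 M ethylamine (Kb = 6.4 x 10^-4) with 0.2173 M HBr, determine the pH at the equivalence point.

n(C2H5NH2) = 0.3547 x 0.02643 = 0.009375 mol; V(HBr) at equivalence = 0.009375/0.2173 = 0.04314 L.
At equivalence the base is fully converted to C2H5NH3+; total volume = 0.06957 L, so [C2H5NH3+] = 0.009375/0.06957 = 0.1347 M.
Ka(C2H5NH3+) = Kw/Kb = 1.0e-14 / 6.4 x 10^-4 = 1.56e-11.
[H^+] = sqrt(Ka x [C2H5NH3+]) = sqrt(1.56e-11 x 0.1347) = 1.45e-6 M.
pH = -log(1.45e-6) = 5.84.

5.84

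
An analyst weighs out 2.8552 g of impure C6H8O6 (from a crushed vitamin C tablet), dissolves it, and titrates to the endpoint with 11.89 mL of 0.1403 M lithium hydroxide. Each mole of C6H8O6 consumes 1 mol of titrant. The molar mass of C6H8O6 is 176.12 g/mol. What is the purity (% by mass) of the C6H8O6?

10.3%

n(LiOH) = 0.1403 x 0.01189 = 0.001668 mol.
n(C6H8O6) = 0.001668 / 1 = 0.001668 mol.
mass of C6H8O6 = 0.001668 x 176.12 = 0.2938 g.
% purity = 0.2938 / 2.8552 x 100 = 10.3%.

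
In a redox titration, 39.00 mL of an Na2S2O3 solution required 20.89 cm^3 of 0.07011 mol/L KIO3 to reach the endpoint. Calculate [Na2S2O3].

n(KIO3) = 0.07011 x 0.02089 = 0.001465 mol.
From the balanced equation, 1 mol KIO3 reacts with 6 mol Na2S2O3, so n(Na2S2O3) = 0.001465 x 6/1 = 0.008788 mol.
[Na2S2O3] = 0.008788 / 0.03900 L = 0.225 M.

0.225 M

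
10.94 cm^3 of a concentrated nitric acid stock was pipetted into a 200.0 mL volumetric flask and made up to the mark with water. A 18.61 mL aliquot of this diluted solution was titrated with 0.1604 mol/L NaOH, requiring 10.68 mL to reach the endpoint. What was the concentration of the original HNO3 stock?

1.68 M

n(NaOH) = 0.1604 x 0.01068 = 0.001713 mol.
n(HNO3) in the aliquot = 0.001713 mol.
[diluted HNO3] = 0.001713 / 0.01861 = 0.09205 M.
Dilution factor = 200.0/10.94 = 18.28, so [stock] = 0.09205 x 18.28 = 1.68 M.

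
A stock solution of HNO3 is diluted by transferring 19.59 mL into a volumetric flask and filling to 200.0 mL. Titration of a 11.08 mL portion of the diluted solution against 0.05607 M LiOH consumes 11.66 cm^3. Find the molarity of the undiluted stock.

n(LiOH) = 0.05607 x 0.01166 = 0.0006538 mol.
n(HNO3) in the aliquot = 0.0006538 mol.
[diluted HNO3] = 0.0006538 / 0.01108 = 0.05901 M.
Dilution factor = 200.0/19.59 = 10.21, so [stock] = 0.05901 x 10.21 = 0.602 M.

0.602 M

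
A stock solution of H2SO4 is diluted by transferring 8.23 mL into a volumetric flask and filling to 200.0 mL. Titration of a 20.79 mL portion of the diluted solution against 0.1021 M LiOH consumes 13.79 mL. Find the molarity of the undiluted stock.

n(LiOH) = 0.1021 x 0.01379 = 0.001408 mol.
n(H2SO4) in the aliquot = 0.001408 x 1/2 = 0.0007040 mol.
[diluted H2SO4] = 0.0007040 / 0.02079 = 0.03386 M.
Dilution factor = 200.0/8.230 = 24.30, so [stock] = 0.03386 x 24.30 = 0.823 M.

0.823 M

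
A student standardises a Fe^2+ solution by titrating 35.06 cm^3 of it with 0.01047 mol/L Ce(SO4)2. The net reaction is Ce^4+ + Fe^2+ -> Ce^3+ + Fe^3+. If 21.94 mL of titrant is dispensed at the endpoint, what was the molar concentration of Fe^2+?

0.00655 M

n(Ce(SO4)2) = 0.01047 x 0.02194 = 0.0002297 mol.
From the balanced equation, 1 mol Ce(SO4)2 reacts with 1 mol Fe^2+, so n(Fe^2+) = 0.0002297 x 1/1 = 0.0002297 mol.
[Fe^2+] = 0.0002297 / 0.03506 L = 0.00655 M.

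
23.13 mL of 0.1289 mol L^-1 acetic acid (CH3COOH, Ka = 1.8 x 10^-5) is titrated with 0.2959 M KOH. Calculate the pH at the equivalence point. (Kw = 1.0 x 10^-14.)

8.85

n(CH3COOH) = 0.1289 x 0.02313 = 0.002981 mol; V(KOH) at equivalence = 0.002981/0.2959 = 0.01008 L.
At equivalence all the acid is converted to CH3COO-; total volume = 0.02313 + 0.01008 = 0.03321 L, so [CH3COO-] = 0.002981/0.03321 = 0.08979 M.
Kb = Kw/Ka = 1.0e-14 / 1.8 x 10^-5 = 5.56e-10.
[OH^-] = sqrt(Kb x [CH3COO-]) = sqrt(5.56e-10 x 0.08979) = 7.06e-6 M.
pOH = 5.15, so pH = 14.00 - 5.15 = 8.85.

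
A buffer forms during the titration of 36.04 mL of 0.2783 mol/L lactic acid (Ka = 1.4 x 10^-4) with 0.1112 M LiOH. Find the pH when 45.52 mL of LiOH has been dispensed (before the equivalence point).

3.86

Initial n(HC3H5O3) = 0.2783 x 0.03604 = 0.01003 mol.
n(LiOH) added = 0.1112 x 0.04552 = 0.005062 mol, converting that many moles of HC3H5O3 to C3H5O3-.
Remaining n(HC3H5O3) = 0.004968 mol; n(C3H5O3-) = 0.005062 mol.
By Henderson-Hasselbalch, pH = pKa + log([A^-]/[HA]) = 3.85 + log(0.005062/0.004968) = 3.85 + (+0.01) = 3.86.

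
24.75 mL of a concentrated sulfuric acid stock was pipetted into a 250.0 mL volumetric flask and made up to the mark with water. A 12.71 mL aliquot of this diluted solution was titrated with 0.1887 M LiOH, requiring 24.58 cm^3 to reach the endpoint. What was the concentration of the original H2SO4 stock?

1.84 M

n(LiOH) = 0.1887 x 0.02458 = 0.004638 mol.
n(H2SO4) in the aliquot = 0.004638 x 1/2 = 0.002319 mol.
[diluted H2SO4] = 0.002319 / 0.01271 = 0.1825 M.
Dilution factor = 250.0/24.75 = 10.10, so [stock] = 0.1825 x 10.10 = 1.84 M.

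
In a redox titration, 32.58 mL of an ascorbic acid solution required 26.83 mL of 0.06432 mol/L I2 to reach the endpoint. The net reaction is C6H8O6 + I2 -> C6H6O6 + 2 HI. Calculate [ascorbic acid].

0.0530 M

n(I2) = 0.06432 x 0.02683 = 0.001726 mol.
From the balanced equation, 1 mol I2 reacts with 1 mol ascorbic acid, so n(ascorbic acid) = 0.001726 x 1/1 = 0.001726 mol.
[ascorbic acid] = 0.001726 / 0.03258 L = 0.0530 M.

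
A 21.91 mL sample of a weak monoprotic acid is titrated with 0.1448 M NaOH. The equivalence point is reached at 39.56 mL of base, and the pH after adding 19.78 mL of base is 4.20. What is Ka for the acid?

19.78 mL is half of the equivalence volume, so this is the half-equivalence point where [HA] = [A^-].
At half-equivalence pH = pKa, so pKa = 4.20.
Ka = 10^(-4.20) = 6.3 x 10^-5.

6.3 x 10^-5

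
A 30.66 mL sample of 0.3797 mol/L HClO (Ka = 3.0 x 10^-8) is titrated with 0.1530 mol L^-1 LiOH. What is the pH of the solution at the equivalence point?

n(HClO) = 0.3797 x 0.03066 = 0.01164 mol; V(LiOH) at equivalence = 0.01164/0.1530 = 0.07609 L.
At equivalence all the acid is converted to ClO-; total volume = 0.03066 + 0.07609 = 0.1067 L, so [ClO-] = 0.01164/0.1067 = 0.1091 M.
Kb = Kw/Ka = 1.0e-14 / 3.0 x 10^-8 = 3.33e-7.
[OH^-] = sqrt(Kb x [ClO-]) = sqrt(3.33e-7 x 0.1091) = 0.000191 M.
pOH = 3.72, so pH = 14.00 - 3.72 = 10.28.

10.28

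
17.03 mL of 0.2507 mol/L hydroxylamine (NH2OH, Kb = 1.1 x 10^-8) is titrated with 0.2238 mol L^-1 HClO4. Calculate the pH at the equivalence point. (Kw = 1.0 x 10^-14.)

3.48

n(NH2OH) = 0.2507 x 0.01703 = 0.004269 mol; V(HClO4) at equivalence = 0.004269/0.2238 = 0.01908 L.
At equivalence the base is fully converted to NH3OH+; total volume = 0.03611 L, so [NH3OH+] = 0.004269/0.03611 = 0.1182 M.
Ka(NH3OH+) = Kw/Kb = 1.0e-14 / 1.1 x 10^-8 = 9.09e-7.
[H^+] = sqrt(Ka x [NH3OH+]) = sqrt(9.09e-7 x 0.1182) = 0.000328 M.
pH = -log(0.000328) = 3.48.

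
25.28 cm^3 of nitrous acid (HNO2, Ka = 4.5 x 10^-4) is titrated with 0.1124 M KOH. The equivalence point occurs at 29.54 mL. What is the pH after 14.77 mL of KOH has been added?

3.35

14.77 mL is exactly half the equivalence volume (29.54/2), i.e. the half-equivalence point.
There, n(HA) = n(A^-), so pH = pKa = -log(4.5 x 10^-4) = 3.35.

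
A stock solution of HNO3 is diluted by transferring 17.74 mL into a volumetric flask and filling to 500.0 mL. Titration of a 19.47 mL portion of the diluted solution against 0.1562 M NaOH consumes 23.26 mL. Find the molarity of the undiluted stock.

n(NaOH) = 0.1562 x 0.02326 = 0.003633 mol.
n(HNO3) in the aliquot = 0.003633 mol.
[diluted HNO3] = 0.003633 / 0.01947 = 0.1866 M.
Dilution factor = 500.0/17.74 = 28.18, so [stock] = 0.1866 x 28.18 = 5.26 M.

5.26 M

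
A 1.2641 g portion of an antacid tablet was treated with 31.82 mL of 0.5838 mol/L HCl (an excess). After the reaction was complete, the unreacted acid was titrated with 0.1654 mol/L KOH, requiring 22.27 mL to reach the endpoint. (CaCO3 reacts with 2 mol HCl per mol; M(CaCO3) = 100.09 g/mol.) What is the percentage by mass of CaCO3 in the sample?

Total n(HCl) added = 0.5838 x 0.03182 = 0.01858 mol.
n(KOH) used = 0.1654 x 0.02227 = 0.003683 mol, which equals the excess n(HCl).
So n(HCl) consumed by the sample = 0.01858 - 0.003683 = 0.01489 mol.
n(CaCO3) = 0.01489 / 2 = 0.007447 mol.
mass CaCO3 = 0.007447 x 100.09 = 0.7453 g, so %CaCO3 = 0.7453/1.2641 x 100 = 59.0%.

59.0%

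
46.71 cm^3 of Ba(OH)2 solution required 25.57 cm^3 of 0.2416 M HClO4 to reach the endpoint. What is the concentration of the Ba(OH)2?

0.0661 M

n(HClO4) delivered = 0.2416 x 0.02557 = 0.006178 mol.
The reaction is 1 Ba(OH)2 + 2 HClO4, so n(Ba(OH)2) = 0.006178 x 1/2 = 0.003089 mol.
[Ba(OH)2] = 0.003089 mol / 0.04671 L = 0.0661 M.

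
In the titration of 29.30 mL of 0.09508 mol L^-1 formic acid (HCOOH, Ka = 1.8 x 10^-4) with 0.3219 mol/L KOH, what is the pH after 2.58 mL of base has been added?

Initial n(HCOOH) = 0.09508 x 0.02930 = 0.002786 mol.
n(KOH) added = 0.3219 x 0.002580 = 0.0008305 mol, converting that many moles of HCOOH to HCOO-.
Remaining n(HCOOH) = 0.001955 mol; n(HCOO-) = 0.0008305 mol.
By Henderson-Hasselbalch, pH = pKa + log([A^-]/[HA]) = 3.74 + log(0.0008305/0.001955) = 3.74 + (-0.37) = 3.37.

3.37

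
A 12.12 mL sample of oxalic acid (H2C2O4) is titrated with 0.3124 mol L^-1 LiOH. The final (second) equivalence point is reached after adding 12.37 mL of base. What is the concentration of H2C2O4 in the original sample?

n(LiOH) = 0.3124 x 0.01237 = 0.003864 mol.
At the final (second) equivalence point, 2 mol OH^- react per mol H2C2O4, so n(H2C2O4) = 0.003864 / 2 = 0.001932 mol.
[H2C2O4] = 0.001932 / 0.01212 L = 0.159 M.

0.159 M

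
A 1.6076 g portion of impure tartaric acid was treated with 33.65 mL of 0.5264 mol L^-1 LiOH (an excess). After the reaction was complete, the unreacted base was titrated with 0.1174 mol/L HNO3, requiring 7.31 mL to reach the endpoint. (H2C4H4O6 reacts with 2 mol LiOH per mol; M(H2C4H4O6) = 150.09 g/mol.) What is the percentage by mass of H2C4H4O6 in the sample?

Total n(LiOH) added = 0.5264 x 0.03365 = 0.01771 mol.
n(HNO3) used = 0.1174 x 0.007310 = 0.0008582 mol, which equals the excess n(LiOH).
So n(LiOH) consumed by the sample = 0.01771 - 0.0008582 = 0.01686 mol.
n(H2C4H4O6) = 0.01686 / 2 = 0.008428 mol.
mass H2C4H4O6 = 0.008428 x 150.09 = 1.265 g, so %H2C4H4O6 = 1.265/1.6076 x 100 = 78.7%.

78.7%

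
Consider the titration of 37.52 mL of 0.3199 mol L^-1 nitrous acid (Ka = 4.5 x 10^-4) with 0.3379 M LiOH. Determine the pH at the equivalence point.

n(HNO2) = 0.3199 x 0.03752 = 0.01200 mol; V(LiOH) at equivalence = 0.01200/0.3379 = 0.03552 L.
At equivalence all the acid is converted to NO2-; total volume = 0.03752 + 0.03552 = 0.07304 L, so [NO2-] = 0.01200/0.07304 = 0.1643 M.
Kb = Kw/Ka = 1.0e-14 / 4.5 x 10^-4 = 2.22e-11.
[OH^-] = sqrt(Kb x [NO2-]) = sqrt(2.22e-11 x 0.1643) = 1.91e-6 M.
pOH = 5.72, so pH = 14.00 - 5.72 = 8.28.

8.28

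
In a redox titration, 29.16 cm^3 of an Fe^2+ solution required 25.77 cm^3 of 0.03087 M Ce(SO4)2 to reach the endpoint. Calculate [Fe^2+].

n(Ce(SO4)2) = 0.03087 x 0.02577 = 0.0007955 mol.
From the balanced equation, 1 mol Ce(SO4)2 reacts with 1 mol Fe^2+, so n(Fe^2+) = 0.0007955 x 1/1 = 0.0007955 mol.
[Fe^2+] = 0.0007955 / 0.02916 L = 0.0273 M.

0.0273 M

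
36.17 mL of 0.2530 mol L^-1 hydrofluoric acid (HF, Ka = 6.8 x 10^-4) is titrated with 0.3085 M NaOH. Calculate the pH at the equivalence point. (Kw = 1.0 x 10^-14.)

8.16

n(HF) = 0.2530 x 0.03617 = 0.009151 mol; V(NaOH) at equivalence = 0.009151/0.3085 = 0.02966 L.
At equivalence all the acid is converted to F-; total volume = 0.03617 + 0.02966 = 0.06583 L, so [F-] = 0.009151/0.06583 = 0.1390 M.
Kb = Kw/Ka = 1.0e-14 / 6.8 x 10^-4 = 1.47e-11.
[OH^-] = sqrt(Kb x [F-]) = sqrt(1.47e-11 x 0.1390) = 1.43e-6 M.
pOH = 5.84, so pH = 14.00 - 5.84 = 8.16.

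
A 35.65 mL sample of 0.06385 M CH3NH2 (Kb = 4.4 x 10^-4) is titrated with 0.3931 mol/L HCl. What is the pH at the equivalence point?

n(CH3NH2) = 0.06385 x 0.03565 = 0.002276 mol; V(HCl) at equivalence = 0.002276/0.3931 = 0.005791 L.
At equivalence the base is fully converted to CH3NH3+; total volume = 0.04144 L, so [CH3NH3+] = 0.002276/0.04144 = 0.05493 M.
Ka(CH3NH3+) = Kw/Kb = 1.0e-14 / 4.4 x 10^-4 = 2.27e-11.
[H^+] = sqrt(Ka x [CH3NH3+]) = sqrt(2.27e-11 x 0.05493) = 1.12e-6 M.
pH = -log(1.12e-6) = 5.95.

5.95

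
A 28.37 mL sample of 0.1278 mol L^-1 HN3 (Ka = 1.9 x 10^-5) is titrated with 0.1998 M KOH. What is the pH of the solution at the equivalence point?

8.81

n(HN3) = 0.1278 x 0.02837 = 0.003626 mol; V(KOH) at equivalence = 0.003626/0.1998 = 0.01815 L.
At equivalence all the acid is converted to N3-; total volume = 0.02837 + 0.01815 = 0.04652 L, so [N3-] = 0.003626/0.04652 = 0.07794 M.
Kb = Kw/Ka = 1.0e-14 / 1.9 x 10^-5 = 5.26e-10.
[OH^-] = sqrt(Kb x [N3-]) = sqrt(5.26e-10 x 0.07794) = 6.40e-6 M.
pOH = 5.19, so pH = 14.00 - 5.19 = 8.81.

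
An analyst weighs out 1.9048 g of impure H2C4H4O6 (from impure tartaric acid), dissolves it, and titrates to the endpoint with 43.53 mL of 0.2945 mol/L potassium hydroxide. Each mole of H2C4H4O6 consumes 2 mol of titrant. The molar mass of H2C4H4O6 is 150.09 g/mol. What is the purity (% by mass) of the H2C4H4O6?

50.5%

n(KOH) = 0.2945 x 0.04353 = 0.01282 mol.
n(H2C4H4O6) = 0.01282 / 2 = 0.006410 mol.
mass of H2C4H4O6 = 0.006410 x 150.09 = 0.9620 g.
% purity = 0.9620 / 1.9048 x 100 = 50.5%.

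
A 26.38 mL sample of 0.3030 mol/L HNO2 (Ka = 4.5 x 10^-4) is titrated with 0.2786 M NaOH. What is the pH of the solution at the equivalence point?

8.25

n(HNO2) = 0.3030 x 0.02638 = 0.007993 mol; V(NaOH) at equivalence = 0.007993/0.2786 = 0.02869 L.
At equivalence all the acid is converted to NO2-; total volume = 0.02638 + 0.02869 = 0.05507 L, so [NO2-] = 0.007993/0.05507 = 0.1451 M.
Kb = Kw/Ka = 1.0e-14 / 4.5 x 10^-4 = 2.22e-11.
[OH^-] = sqrt(Kb x [NO2-]) = sqrt(2.22e-11 x 0.1451) = 1.80e-6 M.
pOH = 5.75, so pH = 14.00 - 5.75 = 8.25.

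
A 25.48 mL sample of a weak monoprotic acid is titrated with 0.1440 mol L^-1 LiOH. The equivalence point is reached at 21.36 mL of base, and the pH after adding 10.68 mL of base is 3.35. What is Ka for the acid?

4.5 x 10^-4

10.68 mL is half of the equivalence volume, so this is the half-equivalence point where [HA] = [A^-].
At half-equivalence pH = pKa, so pKa = 3.35.
Ka = 10^(-3.35) = 4.5 x 10^-4.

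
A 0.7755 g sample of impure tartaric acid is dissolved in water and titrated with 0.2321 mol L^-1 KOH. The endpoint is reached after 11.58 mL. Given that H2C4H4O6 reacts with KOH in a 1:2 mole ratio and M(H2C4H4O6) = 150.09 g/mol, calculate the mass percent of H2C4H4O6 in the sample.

26.0%

n(KOH) = 0.2321 x 0.01158 = 0.002688 mol.
n(H2C4H4O6) = 0.002688 / 2 = 0.001344 mol.
mass of H2C4H4O6 = 0.001344 x 150.09 = 0.2017 g.
% purity = 0.2017 / 0.7755 x 100 = 26.0%.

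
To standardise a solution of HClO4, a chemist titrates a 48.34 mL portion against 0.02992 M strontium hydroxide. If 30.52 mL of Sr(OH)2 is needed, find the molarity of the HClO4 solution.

n(Sr(OH)2) delivered = 0.02992 x 0.03052 = 0.0009132 mol.
The reaction is 2 HClO4 + 1 Sr(OH)2, so n(HClO4) = 0.0009132 x 2/1 = 0.001826 mol.
[HClO4] = 0.001826 mol / 0.04834 L = 0.0378 M.

0.0378 M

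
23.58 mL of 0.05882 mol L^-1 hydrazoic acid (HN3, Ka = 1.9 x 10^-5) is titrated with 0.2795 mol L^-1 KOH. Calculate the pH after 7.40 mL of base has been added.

12.34

n(acid) = 0.05882 x 0.02358 = 0.001387 mol; n(KOH) added = 0.2795 x 0.007400 = 0.002068 mol.
Base is in excess by 0.002068 - 0.001387 = 0.0006813 mol in a total volume of 0.03098 L.
[OH^-] = 0.0006813/0.03098 = 0.02199 M, so pOH = 1.66 and pH = 14.00 - 1.66 = 12.34.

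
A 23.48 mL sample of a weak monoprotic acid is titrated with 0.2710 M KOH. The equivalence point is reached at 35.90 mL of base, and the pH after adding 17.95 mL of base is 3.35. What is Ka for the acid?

4.5 x 10^-4

17.95 mL is half of the equivalence volume, so this is the half-equivalence point where [HA] = [A^-].
At half-equivalence pH = pKa, so pKa = 3.35.
Ka = 10^(-3.35) = 4.5 x 10^-4.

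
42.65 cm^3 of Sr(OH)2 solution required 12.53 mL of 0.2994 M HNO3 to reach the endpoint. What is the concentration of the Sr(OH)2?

n(HNO3) delivered = 0.2994 x 0.01253 = 0.003751 mol.
The reaction is 1 Sr(OH)2 + 2 HNO3, so n(Sr(OH)2) = 0.003751 x 1/2 = 0.001876 mol.
[Sr(OH)2] = 0.001876 mol / 0.04265 L = 0.0440 M.

0.0440 M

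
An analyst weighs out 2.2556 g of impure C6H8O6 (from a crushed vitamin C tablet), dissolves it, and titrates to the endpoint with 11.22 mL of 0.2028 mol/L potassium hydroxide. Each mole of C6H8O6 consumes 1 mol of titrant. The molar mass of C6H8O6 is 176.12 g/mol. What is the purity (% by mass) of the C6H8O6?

17.8%

n(KOH) = 0.2028 x 0.01122 = 0.002275 mol.
n(C6H8O6) = 0.002275 / 1 = 0.002275 mol.
mass of C6H8O6 = 0.002275 x 176.12 = 0.4007 g.
% purity = 0.4007 / 2.2556 x 100 = 17.8%.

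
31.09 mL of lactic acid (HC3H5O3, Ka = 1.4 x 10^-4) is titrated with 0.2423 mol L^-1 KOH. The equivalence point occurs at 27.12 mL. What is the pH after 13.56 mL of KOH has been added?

3.85

13.56 mL is exactly half the equivalence volume (27.12/2), i.e. the half-equivalence point.
There, n(HA) = n(A^-), so pH = pKa = -log(1.4 x 10^-4) = 3.85.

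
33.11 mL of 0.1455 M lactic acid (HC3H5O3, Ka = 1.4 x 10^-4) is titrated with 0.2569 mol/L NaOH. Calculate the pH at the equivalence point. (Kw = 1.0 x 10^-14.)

n(HC3H5O3) = 0.1455 x 0.03311 = 0.004818 mol; V(NaOH) at equivalence = 0.004818/0.2569 = 0.01875 L.
At equivalence all the acid is converted to C3H5O3-; total volume = 0.03311 + 0.01875 = 0.05186 L, so [C3H5O3-] = 0.004818/0.05186 = 0.09289 M.
Kb = Kw/Ka = 1.0e-14 / 1.4 x 10^-4 = 7.14e-11.
[OH^-] = sqrt(Kb x [C3H5O3-]) = sqrt(7.14e-11 x 0.09289) = 2.58e-6 M.
pOH = 5.59, so pH = 14.00 - 5.59 = 8.41.

8.41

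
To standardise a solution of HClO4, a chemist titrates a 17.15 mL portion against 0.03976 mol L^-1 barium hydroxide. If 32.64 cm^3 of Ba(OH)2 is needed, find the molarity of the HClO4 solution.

n(Ba(OH)2) delivered = 0.03976 x 0.03264 = 0.001298 mol.
The reaction is 2 HClO4 + 1 Ba(OH)2, so n(HClO4) = 0.001298 x 2/1 = 0.002596 mol.
[HClO4] = 0.002596 mol / 0.01715 L = 0.151 M.

0.151 M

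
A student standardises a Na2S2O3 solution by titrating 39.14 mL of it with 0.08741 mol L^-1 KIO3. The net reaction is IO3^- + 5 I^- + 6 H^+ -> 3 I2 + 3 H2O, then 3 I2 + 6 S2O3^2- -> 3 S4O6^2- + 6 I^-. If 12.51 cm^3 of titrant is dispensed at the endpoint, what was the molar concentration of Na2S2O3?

n(KIO3) = 0.08741 x 0.01251 = 0.001093 mol.
From the balanced equation, 1 mol KIO3 reacts with 6 mol Na2S2O3, so n(Na2S2O3) = 0.001093 x 6/1 = 0.006561 mol.
[Na2S2O3] = 0.006561 / 0.03914 L = 0.168 M.

0.168 M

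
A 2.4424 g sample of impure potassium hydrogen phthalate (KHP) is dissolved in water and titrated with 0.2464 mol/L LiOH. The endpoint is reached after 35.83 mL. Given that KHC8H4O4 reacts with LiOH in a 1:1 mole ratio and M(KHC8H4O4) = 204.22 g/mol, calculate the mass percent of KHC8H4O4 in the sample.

n(LiOH) = 0.2464 x 0.03583 = 0.008829 mol.
n(KHC8H4O4) = 0.008829 / 1 = 0.008829 mol.
mass of KHC8H4O4 = 0.008829 x 204.22 = 1.803 g.
% purity = 1.803 / 2.4424 x 100 = 73.8%.

73.8%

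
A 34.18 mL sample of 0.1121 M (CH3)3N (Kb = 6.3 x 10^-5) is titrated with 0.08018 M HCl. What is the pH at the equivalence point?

n((CH3)3N) = 0.1121 x 0.03418 = 0.003832 mol; V(HCl) at equivalence = 0.003832/0.08018 = 0.04779 L.
At equivalence the base is fully converted to (CH3)3NH+; total volume = 0.08197 L, so [(CH3)3NH+] = 0.003832/0.08197 = 0.04675 M.
Ka((CH3)3NH+) = Kw/Kb = 1.0e-14 / 6.3 x 10^-5 = 1.59e-10.
[H^+] = sqrt(Ka x [(CH3)3NH+]) = sqrt(1.59e-10 x 0.04675) = 2.72e-6 M.
pH = -log(2.72e-6) = 5.56.

5.56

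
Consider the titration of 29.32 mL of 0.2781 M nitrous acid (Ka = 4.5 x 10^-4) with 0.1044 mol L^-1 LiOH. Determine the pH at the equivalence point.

n(HNO2) = 0.2781 x 0.02932 = 0.008154 mol; V(LiOH) at equivalence = 0.008154/0.1044 = 0.07810 L.
At equivalence all the acid is converted to NO2-; total volume = 0.02932 + 0.07810 = 0.1074 L, so [NO2-] = 0.008154/0.1074 = 0.07590 M.
Kb = Kw/Ka = 1.0e-14 / 4.5 x 10^-4 = 2.22e-11.
[OH^-] = sqrt(Kb x [NO2-]) = sqrt(2.22e-11 x 0.07590) = 1.30e-6 M.
pOH = 5.89, so pH = 14.00 - 5.89 = 8.11.

8.11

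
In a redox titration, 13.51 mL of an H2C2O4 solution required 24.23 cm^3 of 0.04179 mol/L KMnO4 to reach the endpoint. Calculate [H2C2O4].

0.187 M

n(KMnO4) = 0.04179 x 0.02423 = 0.001013 mol.
From the balanced equation, 2 mol KMnO4 reacts with 5 mol H2C2O4, so n(H2C2O4) = 0.001013 x 5/2 = 0.002531 mol.
[H2C2O4] = 0.002531 / 0.01351 L = 0.187 M.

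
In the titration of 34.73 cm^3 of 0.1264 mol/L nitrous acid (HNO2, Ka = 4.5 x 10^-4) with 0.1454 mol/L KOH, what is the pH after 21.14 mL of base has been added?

3.72

Initial n(HNO2) = 0.1264 x 0.03473 = 0.004390 mol.
n(KOH) added = 0.1454 x 0.02114 = 0.003074 mol, converting that many moles of HNO2 to NO2-.
Remaining n(HNO2) = 0.001316 mol; n(NO2-) = 0.003074 mol.
By Henderson-Hasselbalch, pH = pKa + log([A^-]/[HA]) = 3.35 + log(0.003074/0.001316) = 3.35 + (+0.37) = 3.72.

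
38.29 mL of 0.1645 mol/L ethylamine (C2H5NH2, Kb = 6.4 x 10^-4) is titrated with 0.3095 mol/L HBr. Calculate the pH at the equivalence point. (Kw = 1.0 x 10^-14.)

5.89

n(C2H5NH2) = 0.1645 x 0.03829 = 0.006299 mol; V(HBr) at equivalence = 0.006299/0.3095 = 0.02035 L.
At equivalence the base is fully converted to C2H5NH3+; total volume = 0.05864 L, so [C2H5NH3+] = 0.006299/0.05864 = 0.1074 M.
Ka(C2H5NH3+) = Kw/Kb = 1.0e-14 / 6.4 x 10^-4 = 1.56e-11.
[H^+] = sqrt(Ka x [C2H5NH3+]) = sqrt(1.56e-11 x 0.1074) = 1.30e-6 M.
pH = -log(1.30e-6) = 5.89.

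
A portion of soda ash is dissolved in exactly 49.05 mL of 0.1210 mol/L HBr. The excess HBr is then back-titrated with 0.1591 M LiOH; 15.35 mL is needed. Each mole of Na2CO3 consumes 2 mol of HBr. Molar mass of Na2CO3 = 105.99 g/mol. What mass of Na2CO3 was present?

Total n(HBr) added = 0.1210 x 0.04905 = 0.005935 mol.
n(LiOH) used = 0.1591 x 0.01535 = 0.002442 mol, which equals the excess n(HBr).
So n(HBr) consumed by the sample = 0.005935 - 0.002442 = 0.003493 mol.
n(Na2CO3) = 0.003493 / 2 = 0.001746 mol.
mass = 0.001746 mol x 105.99 g/mol = 0.185 g.

0.185 g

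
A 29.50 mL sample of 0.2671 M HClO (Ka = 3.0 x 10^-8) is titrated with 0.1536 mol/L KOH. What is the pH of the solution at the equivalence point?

n(HClO) = 0.2671 x 0.02950 = 0.007879 mol; V(KOH) at equivalence = 0.007879/0.1536 = 0.05130 L.
At equivalence all the acid is converted to ClO-; total volume = 0.02950 + 0.05130 = 0.08080 L, so [ClO-] = 0.007879/0.08080 = 0.09752 M.
Kb = Kw/Ka = 1.0e-14 / 3.0 x 10^-8 = 3.33e-7.
[OH^-] = sqrt(Kb x [ClO-]) = sqrt(3.33e-7 x 0.09752) = 0.000180 M.
pOH = 3.74, so pH = 14.00 - 3.74 = 10.26.

10.26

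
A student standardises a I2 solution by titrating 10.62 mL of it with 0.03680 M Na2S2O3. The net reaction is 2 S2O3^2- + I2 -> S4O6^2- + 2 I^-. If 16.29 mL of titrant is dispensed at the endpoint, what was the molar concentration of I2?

n(Na2S2O3) = 0.03680 x 0.01629 = 0.0005995 mol.
From the balanced equation, 2 mol Na2S2O3 reacts with 1 mol I2, so n(I2) = 0.0005995 x 1/2 = 0.0002997 mol.
[I2] = 0.0002997 / 0.01062 L = 0.0282 M.

0.0282 M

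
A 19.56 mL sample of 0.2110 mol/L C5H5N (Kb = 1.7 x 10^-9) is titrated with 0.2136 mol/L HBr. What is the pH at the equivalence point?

n(C5H5N) = 0.2110 x 0.01956 = 0.004127 mol; V(HBr) at equivalence = 0.004127/0.2136 = 0.01932 L.
At equivalence the base is fully converted to C5H5NH+; total volume = 0.03888 L, so [C5H5NH+] = 0.004127/0.03888 = 0.1061 M.
Ka(C5H5NH+) = Kw/Kb = 1.0e-14 / 1.7 x 10^-9 = 5.88e-6.
[H^+] = sqrt(Ka x [C5H5NH+]) = sqrt(5.88e-6 x 0.1061) = 0.000790 M.
pH = -log(0.000790) = 3.10.

3.10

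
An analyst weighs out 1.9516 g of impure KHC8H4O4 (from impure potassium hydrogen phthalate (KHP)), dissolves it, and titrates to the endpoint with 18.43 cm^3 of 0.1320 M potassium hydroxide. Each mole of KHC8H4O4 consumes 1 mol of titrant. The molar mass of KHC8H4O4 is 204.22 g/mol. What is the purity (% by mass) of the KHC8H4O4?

25.5%

n(KOH) = 0.1320 x 0.01843 = 0.002433 mol.
n(KHC8H4O4) = 0.002433 / 1 = 0.002433 mol.
mass of KHC8H4O4 = 0.002433 x 204.22 = 0.4968 g.
% purity = 0.4968 / 1.9516 x 100 = 25.5%.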